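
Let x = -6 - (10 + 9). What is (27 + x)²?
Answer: 4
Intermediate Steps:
x = -25 (x = -6 - 1*19 = -6 - 19 = -25)
(27 + x)² = (27 - 25)² = 2² = 4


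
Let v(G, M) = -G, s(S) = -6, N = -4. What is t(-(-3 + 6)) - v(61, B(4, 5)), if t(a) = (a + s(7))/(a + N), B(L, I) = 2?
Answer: 436/7 ≈ 62.286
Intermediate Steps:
t(a) = (-6 + a)/(-4 + a) (t(a) = (a - 6)/(a - 4) = (-6 + a)/(-4 + a))
t(-(-3 + 6)) - v(61, B(4, 5)) = (-6 - (-3 + 6))/(-4 - (-3 + 6)) - (-1)*61 = (-6 - 1*3)/(-4 - 1*3) - 1*(-61) = (-6 - 3)/(-4 - 3) + 61 = -9/(-7) + 61 = -1/7*(-9) + 61 = 9/7 + 61 = 436/7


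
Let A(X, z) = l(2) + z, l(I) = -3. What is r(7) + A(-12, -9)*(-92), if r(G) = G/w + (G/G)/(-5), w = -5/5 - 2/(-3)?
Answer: 5414/5 ≈ 1082.8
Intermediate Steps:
A(X, z) = -3 + z
w = -⅓ (w = -5*⅕ - 2*(-⅓) = -1 + ⅔ = -⅓ ≈ -0.33333)
r(G) = -⅕ - 3*G (r(G) = G/(-⅓) + (G/G)/(-5) = G*(-3) + 1*(-⅕) = -3*G - ⅕ = -⅕ - 3*G)
r(7) + A(-12, -9)*(-92) = (-⅕ - 3*7) + (-3 - 9)*(-92) = (-⅕ - 21) - 12*(-92) = -106/5 + 1104 = 5414/5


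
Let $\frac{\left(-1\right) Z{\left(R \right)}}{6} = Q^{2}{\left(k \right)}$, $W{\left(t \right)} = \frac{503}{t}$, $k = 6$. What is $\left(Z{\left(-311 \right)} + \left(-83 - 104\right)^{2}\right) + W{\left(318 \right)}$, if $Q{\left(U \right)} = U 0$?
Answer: $\frac{11120645}{318} \approx 34971.0$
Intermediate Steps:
$Q{\left(U \right)} = 0$
$Z{\left(R \right)} = 0$ ($Z{\left(R \right)} = - 6 \cdot 0^{2} = \left(-6\right) 0 = 0$)
$\left(Z{\left(-311 \right)} + \left(-83 - 104\right)^{2}\right) + W{\left(318 \right)} = \left(0 + \left(-83 - 104\right)^{2}\right) + \frac{503}{318} = \left(0 + \left(-187\right)^{2}\right) + 503 \cdot \frac{1}{318} = \left(0 + 34969\right) + \frac{503}{318} = 34969 + \frac{503}{318} = \frac{11120645}{318}$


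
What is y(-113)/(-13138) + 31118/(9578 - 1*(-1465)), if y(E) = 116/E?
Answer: 23099438540/8197185771 ≈ 2.8180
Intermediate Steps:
y(-113)/(-13138) + 31118/(9578 - 1*(-1465)) = (116/(-113))/(-13138) + 31118/(9578 - 1*(-1465)) = (116*(-1/113))*(-1/13138) + 31118/(9578 + 1465) = -116/113*(-1/13138) + 31118/11043 = 58/742297 + 31118*(1/11043) = 58/742297 + 31118/11043 = 23099438540/8197185771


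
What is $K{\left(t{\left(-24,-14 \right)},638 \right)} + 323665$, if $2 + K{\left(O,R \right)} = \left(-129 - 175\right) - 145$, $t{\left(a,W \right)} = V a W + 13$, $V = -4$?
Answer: $323214$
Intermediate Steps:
$t{\left(a,W \right)} = 13 - 4 W a$ ($t{\left(a,W \right)} = - 4 a W + 13 = - 4 W a + 13 = 13 - 4 W a$)
$K{\left(O,R \right)} = -451$ ($K{\left(O,R \right)} = -2 - 449 = -451$)
$K{\left(t{\left(-24,-14 \right)},638 \right)} + 323665 = -451 + 323665 = 323214$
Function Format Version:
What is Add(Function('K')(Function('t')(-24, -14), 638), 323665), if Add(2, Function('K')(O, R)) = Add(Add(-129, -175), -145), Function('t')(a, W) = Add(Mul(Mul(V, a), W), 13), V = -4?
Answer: 323214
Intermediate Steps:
Function('t')(a, W) = Add(13, Mul(-4, W, a)) (Function('t')(a, W) = Add(Mul(Mul(-4, a), W), 13) = Add(Mul(-4, W, a), 13) = Add(13, Mul(-4, W, a)))
Function('K')(O, R) = -451 (Function('K')(O, R) = Add(-2, Add(Add(-129, -175), -145)) = Add(-2, Add(-304, -145)) = Add(-2, -449) = -451)
Add(Function('K')(Function('t')(-24, -14), 638), 323665) = Add(-451, 323665) = 323214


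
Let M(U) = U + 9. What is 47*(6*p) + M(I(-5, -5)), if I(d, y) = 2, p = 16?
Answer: 4523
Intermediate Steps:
M(U) = 9 + U
47*(6*p) + M(I(-5, -5)) = 47*(6*16) + (9 + 2) = 47*96 + 11 = 4512 + 11 = 4523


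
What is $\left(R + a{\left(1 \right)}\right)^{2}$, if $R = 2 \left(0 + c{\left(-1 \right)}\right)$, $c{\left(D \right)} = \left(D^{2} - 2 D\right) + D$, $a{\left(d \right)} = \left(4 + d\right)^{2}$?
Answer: $841$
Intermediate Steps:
$c{\left(D \right)} = D^{2} - D$
$R = 4$ ($R = 2 \left(0 - \left(-1 - 1\right)\right) = 2 \left(0 - -2\right) = 2 \left(0 + 2\right) = 2 \cdot 2 = 4$)
$\left(R + a{\left(1 \right)}\right)^{2} = \left(4 + \left(4 + 1\right)^{2}\right)^{2} = \left(4 + 5^{2}\right)^{2} = \left(4 + 25\right)^{2} = 29^{2} = 841$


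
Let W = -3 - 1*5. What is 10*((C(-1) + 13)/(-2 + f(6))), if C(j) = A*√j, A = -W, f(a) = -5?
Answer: -130/7 - 80*I/7 ≈ -18.571 - 11.429*I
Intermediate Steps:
W = -8 (W = -3 - 5 = -8)
A = 8 (A = -1*(-8) = 8)
C(j) = 8*√j
10*((C(-1) + 13)/(-2 + f(6))) = 10*((8*√(-1) + 13)/(-2 - 5)) = 10*((8*I + 13)/(-7)) = 10*((13 + 8*I)*(-⅐)) = 10*(-13/7 - 8*I/7) = -130/7 - 80*I/7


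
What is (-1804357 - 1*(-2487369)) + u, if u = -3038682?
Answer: -2355670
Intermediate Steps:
(-1804357 - 1*(-2487369)) + u = (-1804357 - 1*(-2487369)) - 3038682 = (-1804357 + 2487369) - 3038682 = 683012 - 3038682 = -2355670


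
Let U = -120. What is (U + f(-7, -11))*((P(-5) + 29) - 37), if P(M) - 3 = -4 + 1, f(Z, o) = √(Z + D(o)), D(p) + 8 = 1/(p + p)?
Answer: 960 - 4*I*√7282/11 ≈ 960.0 - 31.031*I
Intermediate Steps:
D(p) = -8 + 1/(2*p) (D(p) = -8 + 1/(p + p) = -8 + 1/(2*p))
f(Z, o) = √(-8 + Z + 1/(2*o)) (f(Z, o) = √(Z + (-8 + 1/(2*o))) = √(-8 + Z + 1/(2*o)))
P(M) = 0 (P(M) = 3 + (-4 + 1) = 3 - 3 = 0)
(U + f(-7, -11))*((P(-5) + 29) - 37) = (-120 + √(-32 + 2/(-11) + 4*(-7))/2)*((0 + 29) - 37) = (-120 + √(-32 + 2*(-1/11) - 28)/2)*(29 - 37) = (-120 + √(-32 - 2/11 - 28)/2)*(-8) = (-120 + √(-662/11)/2)*(-8) = (-120 + (I*√7282/11)/2)*(-8) = (-120 + I*√7282/22)*(-8) = 960 - 4*I*√7282/11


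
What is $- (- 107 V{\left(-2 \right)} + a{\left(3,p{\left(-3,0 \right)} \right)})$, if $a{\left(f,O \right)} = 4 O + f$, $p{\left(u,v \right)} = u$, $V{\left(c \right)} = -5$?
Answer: $-526$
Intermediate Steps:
$a{\left(f,O \right)} = f + 4 O$
$- (- 107 V{\left(-2 \right)} + a{\left(3,p{\left(-3,0 \right)} \right)}) = - (\left(-107\right) \left(-5\right) + \left(3 + 4 \left(-3\right)\right)) = - (535 + \left(3 - 12\right)) = - (535 - 9) = \left(-1\right) 526 = -526$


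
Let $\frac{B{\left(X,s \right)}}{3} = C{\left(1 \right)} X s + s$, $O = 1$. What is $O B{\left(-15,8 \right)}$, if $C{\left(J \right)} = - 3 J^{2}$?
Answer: $1104$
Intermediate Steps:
$B{\left(X,s \right)} = 3 s - 9 X s$ ($B{\left(X,s \right)} = 3 \left(- 3 \cdot 1^{2} X s + s\right) = 3 \left(\left(-3\right) 1 X s + s\right) = 3 \left(- 3 X s + s\right) = 3 \left(s - 3 X s\right) = 3 s - 9 X s$)
$O B{\left(-15,8 \right)} = 1 \cdot 3 \cdot 8 \left(1 - -45\right) = 1 \cdot 3 \cdot 8 \left(1 + 45\right) = 1 \cdot 3 \cdot 8 \cdot 46 = 1 \cdot 1104 = 1104$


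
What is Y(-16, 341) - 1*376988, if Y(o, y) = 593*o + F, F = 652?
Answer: -385824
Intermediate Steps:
Y(o, y) = 652 + 593*o (Y(o, y) = 593*o + 652 = 652 + 593*o)
Y(-16, 341) - 1*376988 = (652 + 593*(-16)) - 1*376988 = (652 - 9488) - 376988 = -8836 - 376988 = -385824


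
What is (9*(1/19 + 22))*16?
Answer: 60336/19 ≈ 3175.6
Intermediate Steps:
(9*(1/19 + 22))*16 = (9*(419/19))*16 = (3771/19)*16 = 60336/19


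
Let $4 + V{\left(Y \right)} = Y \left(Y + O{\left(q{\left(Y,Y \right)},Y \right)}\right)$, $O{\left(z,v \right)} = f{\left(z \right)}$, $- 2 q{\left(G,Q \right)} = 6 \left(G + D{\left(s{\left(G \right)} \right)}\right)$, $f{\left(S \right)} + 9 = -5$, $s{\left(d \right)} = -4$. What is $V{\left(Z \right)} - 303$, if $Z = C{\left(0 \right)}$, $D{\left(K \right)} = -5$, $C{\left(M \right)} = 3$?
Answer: $-340$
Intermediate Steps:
$f{\left(S \right)} = -14$ ($f{\left(S \right)} = -9 - 5 = -14$)
$q{\left(G,Q \right)} = 15 - 3 G$ ($q{\left(G,Q \right)} = - \frac{6 \left(G - 5\right)}{2} = - \frac{6 \left(-5 + G\right)}{2} = - \frac{-30 + 6 G}{2} = 15 - 3 G$)
$O{\left(z,v \right)} = -14$
$Z = 3$
$V{\left(Y \right)} = -4 + Y \left(-14 + Y\right)$ ($V{\left(Y \right)} = -4 + Y \left(Y - 14\right) = -4 + Y \left(-14 + Y\right)$)
$V{\left(Z \right)} - 303 = \left(-4 + 3^{2} - 42\right) - 303 = \left(-4 + 9 - 42\right) - 303 = -37 - 303 = -340$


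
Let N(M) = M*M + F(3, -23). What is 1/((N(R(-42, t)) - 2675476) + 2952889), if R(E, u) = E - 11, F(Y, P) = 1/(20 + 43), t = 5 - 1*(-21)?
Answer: 63/17653987 ≈ 3.5686e-6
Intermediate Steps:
t = 26 (t = 5 + 21 = 26)
F(Y, P) = 1/63
R(E, u) = -11 + E
N(M) = 1/63 + M² (N(M) = M*M + 1/63 = M² + 1/63 = 1/63 + M²)
1/((N(R(-42, t)) - 2675476) + 2952889) = 1/(((1/63 + (-11 - 42)²) - 2675476) + 2952889) = 1/(((1/63 + (-53)²) - 2675476) + 2952889) = 1/(((1/63 + 2809) - 2675476) + 2952889) = 1/((176968/63 - 2675476) + 2952889) = 1/(-168378020/63 + 2952889) = 1/(17653987/63) = 63/17653987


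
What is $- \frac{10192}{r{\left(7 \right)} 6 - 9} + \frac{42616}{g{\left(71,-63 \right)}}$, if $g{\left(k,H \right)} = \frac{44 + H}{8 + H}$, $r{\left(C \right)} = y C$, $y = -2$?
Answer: $\frac{218174488}{1767} \approx 1.2347 \cdot 10^{5}$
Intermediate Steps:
$r{\left(C \right)} = - 2 C$
$g{\left(k,H \right)} = \frac{44 + H}{8 + H}$
$- \frac{10192}{r{\left(7 \right)} 6 - 9} + \frac{42616}{g{\left(71,-63 \right)}} = - \frac{10192}{\left(-2\right) 7 \cdot 6 - 9} + \frac{42616}{\frac{1}{8 - 63} \left(44 - 63\right)} = - \frac{10192}{\left(-14\right) 6 - 9} + \frac{42616}{\frac{1}{-55} \left(-19\right)} = - \frac{10192}{-84 - 9} + \frac{42616}{\left(- \frac{1}{55}\right) \left(-19\right)} = - \frac{10192}{-93} + \frac{42616}{\frac{19}{55}} = \left(-10192\right) \left(- \frac{1}{93}\right) + 42616 \cdot \frac{55}{19} = \frac{10192}{93} + \frac{2343880}{19} = \frac{218174488}{1767}$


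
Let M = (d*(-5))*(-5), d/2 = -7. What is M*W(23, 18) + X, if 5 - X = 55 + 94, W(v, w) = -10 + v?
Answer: -4694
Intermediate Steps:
d = -14 (d = 2*(-7) = -14)
X = -144 (X = 5 - (55 + 94) = 5 - 1*149 = 5 - 149 = -144)
M = -350 (M = -14*(-5)*(-5) = 70*(-5) = -350)
M*W(23, 18) + X = -350*(-10 + 23) - 144 = -350*13 - 144 = -4550 - 144 = -4694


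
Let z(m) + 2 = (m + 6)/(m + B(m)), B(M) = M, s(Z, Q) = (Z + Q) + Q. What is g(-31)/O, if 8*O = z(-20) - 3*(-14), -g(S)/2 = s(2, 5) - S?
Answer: -13760/807 ≈ -17.051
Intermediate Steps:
s(Z, Q) = Z + 2*Q (s(Z, Q) = (Q + Z) + Q = Z + 2*Q)
z(m) = -2 + (6 + m)/(2*m) (z(m) = -2 + (m + 6)/(m + m) = -2 + (6 + m)/((2*m)) = -2 + (6 + m)*(1/(2*m)) = -2 + (6 + m)/(2*m))
g(S) = -24 + 2*S (g(S) = -2*((2 + 2*5) - S) = -2*((2 + 10) - S) = -2*(12 - S) = -24 + 2*S)
O = 807/160 (O = ((-3/2 + 3/(-20)) - 3*(-14))/8 = ((-3/2 + 3*(-1/20)) + 42)/8 = ((-3/2 - 3/20) + 42)/8 = (-33/20 + 42)/8 = (1/8)*(807/20) = 807/160 ≈ 5.0437)
g(-31)/O = (-24 + 2*(-31))/(807/160) = (-24 - 62)*(160/807) = -86*160/807 = -13760/807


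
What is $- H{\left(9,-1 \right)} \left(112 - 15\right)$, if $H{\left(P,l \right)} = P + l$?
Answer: $-776$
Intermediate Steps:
$- H{\left(9,-1 \right)} \left(112 - 15\right) = - \left(9 - 1\right) \left(112 - 15\right) = - 8 \cdot 97 = \left(-1\right) 776 = -776$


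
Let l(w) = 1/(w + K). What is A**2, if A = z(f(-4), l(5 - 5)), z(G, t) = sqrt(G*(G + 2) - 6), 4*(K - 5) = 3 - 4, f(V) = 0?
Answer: -6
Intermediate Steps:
K = 19/4 (K = 5 + (3 - 4)/4 = 5 + (1/4)*(-1) = 5 - 1/4 = 19/4 ≈ 4.7500)
l(w) = 1/(19/4 + w) (l(w) = 1/(w + 19/4) = 1/(19/4 + w))
z(G, t) = sqrt(-6 + G*(2 + G)) (z(G, t) = sqrt(G*(2 + G) - 6) = sqrt(-6 + G*(2 + G)))
A = I*sqrt(6) (A = sqrt(-6 + 0**2 + 2*0) = sqrt(-6 + 0 + 0) = sqrt(-6) = I*sqrt(6) ≈ 2.4495*I)
A**2 = (I*sqrt(6))**2 = -6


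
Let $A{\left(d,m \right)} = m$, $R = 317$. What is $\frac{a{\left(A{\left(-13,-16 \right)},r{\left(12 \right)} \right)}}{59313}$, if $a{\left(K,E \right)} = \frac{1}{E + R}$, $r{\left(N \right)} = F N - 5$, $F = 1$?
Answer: $\frac{1}{19217412} \approx 5.2036 \cdot 10^{-8}$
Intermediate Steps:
$r{\left(N \right)} = -5 + N$ ($r{\left(N \right)} = 1 N - 5 = N - 5 = -5 + N$)
$a{\left(K,E \right)} = \frac{1}{317 + E}$ ($a{\left(K,E \right)} = \frac{1}{E + 317} = \frac{1}{317 + E}$)
$\frac{a{\left(A{\left(-13,-16 \right)},r{\left(12 \right)} \right)}}{59313} = \frac{1}{\left(317 + \left(-5 + 12\right)\right) 59313} = \frac{1}{317 + 7} \cdot \frac{1}{59313} = \frac{1}{324} \cdot \frac{1}{59313} = \frac{1}{19217412}$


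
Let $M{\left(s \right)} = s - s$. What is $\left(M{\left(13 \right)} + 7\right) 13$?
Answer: $91$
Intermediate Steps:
$M{\left(s \right)} = 0$
$\left(M{\left(13 \right)} + 7\right) 13 = \left(0 + 7\right) 13 = 7 \cdot 13 = 91$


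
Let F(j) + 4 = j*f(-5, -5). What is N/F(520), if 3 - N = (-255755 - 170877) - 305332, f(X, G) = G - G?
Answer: -731967/4 ≈ -1.8299e+5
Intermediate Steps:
f(X, G) = 0
N = 731967 (N = 3 - ((-255755 - 170877) - 305332) = 3 - (-426632 - 305332) = 3 - 1*(-731964) = 3 + 731964 = 731967)
F(j) = -4 (F(j) = -4 + j*0 = -4 + 0 = -4)
N/F(520) = 731967/(-4) = 731967*(-¼) = -731967/4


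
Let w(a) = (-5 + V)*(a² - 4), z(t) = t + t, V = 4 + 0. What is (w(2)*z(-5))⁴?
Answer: 0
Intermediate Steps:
V = 4
z(t) = 2*t
w(a) = 4 - a² (w(a) = (-5 + 4)*(a² - 4) = -(-4 + a²) = 4 - a²)
(w(2)*z(-5))⁴ = ((4 - 1*2²)*(2*(-5)))⁴ = ((4 - 1*4)*(-10))⁴ = ((4 - 4)*(-10))⁴ = (0*(-10))⁴ = 0⁴ = 0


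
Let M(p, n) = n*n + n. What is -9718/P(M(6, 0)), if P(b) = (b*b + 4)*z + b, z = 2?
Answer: -4859/4 ≈ -1214.8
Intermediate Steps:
M(p, n) = n + n² (M(p, n) = n² + n = n + n²)
P(b) = 8 + b + 2*b² (P(b) = (b*b + 4)*2 + b = (b² + 4)*2 + b = (4 + b²)*2 + b = (8 + 2*b²) + b = 8 + b + 2*b²)
-9718/P(M(6, 0)) = -9718/(8 + 0*(1 + 0) + 2*(0*(1 + 0))²) = -9718/(8 + 0*1 + 2*(0*1)²) = -9718/(8 + 0 + 2*0²) = -9718/(8 + 0 + 2*0) = -9718/(8 + 0 + 0) = -9718/8 = -9718*⅛ = -4859/4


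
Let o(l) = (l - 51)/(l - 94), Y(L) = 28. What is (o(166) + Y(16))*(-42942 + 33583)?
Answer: -19944029/72 ≈ -2.7700e+5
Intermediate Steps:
o(l) = (-51 + l)/(-94 + l)
(o(166) + Y(16))*(-42942 + 33583) = ((-51 + 166)/(-94 + 166) + 28)*(-42942 + 33583) = (115/72 + 28)*(-9359) = (2131/72)*(-9359) = -19944029/72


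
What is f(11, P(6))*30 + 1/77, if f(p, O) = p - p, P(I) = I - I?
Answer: 1/77 ≈ 0.012987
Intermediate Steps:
P(I) = 0
f(p, O) = 0
f(11, P(6))*30 + 1/77 = 0*30 + 1/77 = 0 + 1/77 = 1/77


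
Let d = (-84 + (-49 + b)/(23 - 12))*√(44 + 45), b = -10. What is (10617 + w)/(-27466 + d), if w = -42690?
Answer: 106590959178/91194120155 - 346805349*√89/91194120155 ≈ 1.1330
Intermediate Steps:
d = -983*√89/11 (d = (-84 + (-49 - 10)/(23 - 12))*√(44 + 45) = (-84 - 59/11)*√89 = -983*√89/11 ≈ -843.05)
(10617 + w)/(-27466 + d) = (10617 - 42690)/(-27466 - 983*√89/11) = -32073/(-27466 - 983*√89/11)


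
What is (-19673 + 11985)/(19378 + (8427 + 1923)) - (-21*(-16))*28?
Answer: -34961089/3716 ≈ -9408.3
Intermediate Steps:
(-19673 + 11985)/(19378 + (8427 + 1923)) - (-21*(-16))*28 = -7688/(19378 + 10350) - 336*28 = -7688/29728 - 1*9408 = -7688*1/29728 - 9408 = -961/3716 - 9408 = -34961089/3716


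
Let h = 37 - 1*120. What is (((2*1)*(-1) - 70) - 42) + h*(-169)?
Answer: 13913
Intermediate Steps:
h = -83 (h = 37 - 120 = -83)
(((2*1)*(-1) - 70) - 42) + h*(-169) = (((2*1)*(-1) - 70) - 42) - 83*(-169) = ((2*(-1) - 70) - 42) + 14027 = ((-2 - 70) - 42) + 14027 = (-72 - 42) + 14027 = -114 + 14027 = 13913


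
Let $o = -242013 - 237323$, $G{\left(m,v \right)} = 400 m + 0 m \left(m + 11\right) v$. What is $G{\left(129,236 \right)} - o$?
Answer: $530936$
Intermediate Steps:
$G{\left(m,v \right)} = 400 m$ ($G{\left(m,v \right)} = 400 m + 0 \left(11 + m\right) v = 400 m + 0 v = 400 m + 0 = 400 m$)
$o = -479336$
$G{\left(129,236 \right)} - o = 400 \cdot 129 - -479336 = 51600 + 479336 = 530936$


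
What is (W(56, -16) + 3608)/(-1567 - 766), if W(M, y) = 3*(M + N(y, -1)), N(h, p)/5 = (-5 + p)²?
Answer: -4316/2333 ≈ -1.8500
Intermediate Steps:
N(h, p) = 5*(-5 + p)²
W(M, y) = 540 + 3*M (W(M, y) = 3*(M + 5*(-5 - 1)²) = 3*(M + 5*(-6)²) = 3*(M + 5*36) = 3*(M + 180) = 3*(180 + M) = 540 + 3*M)
(W(56, -16) + 3608)/(-1567 - 766) = ((540 + 3*56) + 3608)/(-1567 - 766) = ((540 + 168) + 3608)/(-2333) = (708 + 3608)*(-1/2333) = 4316*(-1/2333) = -4316/2333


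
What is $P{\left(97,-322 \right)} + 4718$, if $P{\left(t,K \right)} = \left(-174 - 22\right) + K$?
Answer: $4200$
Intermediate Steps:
$P{\left(t,K \right)} = -196 + K$
$P{\left(97,-322 \right)} + 4718 = \left(-196 - 322\right) + 4718 = -518 + 4718 = 4200$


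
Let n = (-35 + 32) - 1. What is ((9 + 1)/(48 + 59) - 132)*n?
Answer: 56456/107 ≈ 527.63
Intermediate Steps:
n = -4 (n = -3 - 1 = -4)
((9 + 1)/(48 + 59) - 132)*n = ((9 + 1)/(48 + 59) - 132)*(-4) = (10/107 - 132)*(-4) = -14114/107*(-4) = 56456/107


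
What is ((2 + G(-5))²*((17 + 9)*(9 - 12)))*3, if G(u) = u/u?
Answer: -2106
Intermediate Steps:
G(u) = 1
((2 + G(-5))²*((17 + 9)*(9 - 12)))*3 = ((2 + 1)²*((17 + 9)*(9 - 12)))*3 = (3²*(26*(-3)))*3 = (9*(-78))*3 = -702*3 = -2106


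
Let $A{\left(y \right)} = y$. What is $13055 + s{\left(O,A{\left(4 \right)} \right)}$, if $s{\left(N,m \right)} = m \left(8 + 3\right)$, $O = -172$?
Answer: $13099$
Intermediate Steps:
$s{\left(N,m \right)} = 11 m$ ($s{\left(N,m \right)} = m 11 = 11 m$)
$13055 + s{\left(O,A{\left(4 \right)} \right)} = 13055 + 11 \cdot 4 = 13055 + 44 = 13099$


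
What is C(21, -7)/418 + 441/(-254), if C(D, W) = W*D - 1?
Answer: -110965/53086 ≈ -2.0903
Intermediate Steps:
C(D, W) = -1 + D*W (C(D, W) = D*W - 1 = -1 + D*W)
C(21, -7)/418 + 441/(-254) = (-1 + 21*(-7))/418 + 441/(-254) = (-1 - 147)*(1/418) + 441*(-1/254) = -148*1/418 - 441/254 = -74/209 - 441/254 = -110965/53086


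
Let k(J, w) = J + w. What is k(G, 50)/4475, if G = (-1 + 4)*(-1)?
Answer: 47/4475 ≈ 0.010503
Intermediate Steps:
G = -3 (G = 3*(-1) = -3)
k(G, 50)/4475 = (-3 + 50)/4475 = 47*(1/4475) = 47/4475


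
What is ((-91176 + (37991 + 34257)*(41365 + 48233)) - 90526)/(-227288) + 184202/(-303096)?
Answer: -61312842137249/2152815114 ≈ -28480.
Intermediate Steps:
((-91176 + (37991 + 34257)*(41365 + 48233)) - 90526)/(-227288) + 184202/(-303096) = ((-91176 + 72248*89598) - 90526)*(-1/227288) + 184202*(-1/303096) = ((-91176 + 6473276304) - 90526)*(-1/227288) - 92101/151548 = (6473185128 - 90526)*(-1/227288) - 92101/151548 = 6473094602*(-1/227288) - 92101/151548 = -3236547301/113644 - 92101/151548 = -61312842137249/2152815114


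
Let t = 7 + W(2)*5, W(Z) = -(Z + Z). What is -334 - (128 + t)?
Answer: -449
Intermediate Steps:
W(Z) = -2*Z
t = -13 (t = 7 - 2*2*5 = 7 - 4*5 = 7 - 20 = -13)
-334 - (128 + t) = -334 - (128 - 13) = -334 - 1*115 = -334 - 115 = -449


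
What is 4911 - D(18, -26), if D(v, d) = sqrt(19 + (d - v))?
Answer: 4911 - 5*I ≈ 4911.0 - 5.0*I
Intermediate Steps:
D(v, d) = sqrt(19 + d - v)
4911 - D(18, -26) = 4911 - sqrt(19 - 26 - 1*18) = 4911 - sqrt(19 - 26 - 18) = 4911 - sqrt(-25) = 4911 - 5*I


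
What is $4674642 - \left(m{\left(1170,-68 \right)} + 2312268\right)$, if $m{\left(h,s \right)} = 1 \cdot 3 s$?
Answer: $2362578$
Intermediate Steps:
$m{\left(h,s \right)} = 3 s$
$4674642 - \left(m{\left(1170,-68 \right)} + 2312268\right) = 4674642 - \left(3 \left(-68\right) + 2312268\right) = 4674642 - \left(-204 + 2312268\right) = 4674642 - 2312064 = 2362578$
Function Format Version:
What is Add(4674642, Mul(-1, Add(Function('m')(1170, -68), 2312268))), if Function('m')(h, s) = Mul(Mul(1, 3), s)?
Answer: 2362578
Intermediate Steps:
Function('m')(h, s) = Mul(3, s)
Add(4674642, Mul(-1, Add(Function('m')(1170, -68), 2312268))) = Add(4674642, Mul(-1, Add(Mul(3, -68), 2312268))) = Add(4674642, Mul(-1, Add(-204, 2312268))) = Add(4674642, Mul(-1, 2312064)) = Add(4674642, -2312064) = 2362578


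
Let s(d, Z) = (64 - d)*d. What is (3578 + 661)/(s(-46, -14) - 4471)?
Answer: -157/353 ≈ -0.44476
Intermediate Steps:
s(d, Z) = d*(64 - d)
(3578 + 661)/(s(-46, -14) - 4471) = (3578 + 661)/(-46*(64 - 1*(-46)) - 4471) = 4239/(-46*(64 + 46) - 4471) = 4239/(-46*110 - 4471) = 4239/(-5060 - 4471) = 4239/(-9531) = 4239*(-1/9531) = -157/353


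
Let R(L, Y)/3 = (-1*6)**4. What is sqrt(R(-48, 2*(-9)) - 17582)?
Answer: I*sqrt(13694) ≈ 117.02*I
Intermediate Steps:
R(L, Y) = 3888 (R(L, Y) = 3*(-1*6)**4 = 3*(-6)**4 = 3*1296 = 3888)
sqrt(R(-48, 2*(-9)) - 17582) = sqrt(3888 - 17582) = sqrt(-13694) = I*sqrt(13694)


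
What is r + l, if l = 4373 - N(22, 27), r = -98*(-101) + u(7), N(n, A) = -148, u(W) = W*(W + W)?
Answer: 14517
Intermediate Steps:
u(W) = 2*W**2 (u(W) = W*(2*W) = 2*W**2)
r = 9996 (r = -98*(-101) + 2*7**2 = 9898 + 2*49 = 9898 + 98 = 9996)
l = 4521 (l = 4373 - 1*(-148) = 4373 + 148 = 4521)
r + l = 9996 + 4521 = 14517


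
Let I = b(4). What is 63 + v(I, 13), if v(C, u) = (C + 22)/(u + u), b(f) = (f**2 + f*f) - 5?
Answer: 1687/26 ≈ 64.885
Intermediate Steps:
b(f) = -5 + 2*f**2 (b(f) = (f**2 + f**2) - 5 = 2*f**2 - 5 = -5 + 2*f**2)
I = 27 (I = -5 + 2*4**2 = -5 + 2*16 = -5 + 32 = 27)
v(C, u) = (22 + C)/(2*u) (v(C, u) = (22 + C)/((2*u)) = (22 + C)*(1/(2*u)) = (22 + C)/(2*u))
63 + v(I, 13) = 63 + (1/2)*(22 + 27)/13 = 63 + (1/2)*(1/13)*49 = 63 + 49/26 = 1687/26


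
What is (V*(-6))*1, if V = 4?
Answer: -24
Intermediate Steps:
(V*(-6))*1 = (4*(-6))*1 = -24*1 = -24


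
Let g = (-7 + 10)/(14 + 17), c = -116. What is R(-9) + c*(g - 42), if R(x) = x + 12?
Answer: 150777/31 ≈ 4863.8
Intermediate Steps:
g = 3/31 ≈ 0.096774
R(x) = 12 + x
R(-9) + c*(g - 42) = (12 - 9) - 116*(3/31 - 42) = 3 - 116*(-1299/31) = 3 + 150684/31 = 150777/31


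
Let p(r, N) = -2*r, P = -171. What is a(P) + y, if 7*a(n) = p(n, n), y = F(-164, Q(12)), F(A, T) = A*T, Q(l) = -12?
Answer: 14118/7 ≈ 2016.9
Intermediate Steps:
y = 1968 (y = -164*(-12) = 1968)
a(n) = -2*n/7 (a(n) = (-2*n)/7 = -2*n/7)
a(P) + y = -2/7*(-171) + 1968 = 342/7 + 1968 = 14118/7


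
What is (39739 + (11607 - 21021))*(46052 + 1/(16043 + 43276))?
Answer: 82840579211425/59319 ≈ 1.3965e+9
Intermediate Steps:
(39739 + (11607 - 21021))*(46052 + 1/(16043 + 43276)) = (39739 - 9414)*(46052 + 1/59319) = 30325*(46052 + 1/59319) = 30325*(2731758589/59319) = 82840579211425/59319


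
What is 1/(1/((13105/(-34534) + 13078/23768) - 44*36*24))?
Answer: -7800887241445/205201028 ≈ -38016.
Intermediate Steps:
1/(1/((13105/(-34534) + 13078/23768) - 44*36*24)) = 1/(1/((13105*(-1/34534) + 13078*(1/23768)) - 1584*24)) = 1/(1/((-13105/34534 + 6539/11884) - 38016)) = 1/(1/(35039003/205201028 - 38016)) = 1/(1/(-7800887241445/205201028)) = 1/(-205201028/7800887241445) = -7800887241445/205201028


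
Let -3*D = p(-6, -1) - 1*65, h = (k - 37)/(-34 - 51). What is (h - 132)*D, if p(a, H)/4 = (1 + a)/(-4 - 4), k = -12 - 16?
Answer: -278875/102 ≈ -2734.1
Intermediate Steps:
k = -28
p(a, H) = -1/2 - a/2 (p(a, H) = 4*((1 + a)/(-4 - 4)) = 4*((1 + a)/(-8)) = 4*((1 + a)*(-1/8)) = 4*(-1/8 - a/8) = -1/2 - a/2)
h = 13/17 (h = (-28 - 37)/(-34 - 51) = -65/(-85) = -65*(-1/85) = 13/17 ≈ 0.76471)
D = 125/6 (D = -((-1/2 - 1/2*(-6)) - 1*65)/3 = -((-1/2 + 3) - 65)/3 = -(5/2 - 65)/3 = -1/3*(-125/2) = 125/6 ≈ 20.833)
(h - 132)*D = (13/17 - 132)*(125/6) = -2231/17*125/6 = -278875/102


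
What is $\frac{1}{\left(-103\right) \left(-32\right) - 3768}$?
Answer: $- \frac{1}{472} \approx -0.0021186$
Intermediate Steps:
$\frac{1}{\left(-103\right) \left(-32\right) - 3768} = \frac{1}{3296 - 3768} = \frac{1}{-472} = - \frac{1}{472}$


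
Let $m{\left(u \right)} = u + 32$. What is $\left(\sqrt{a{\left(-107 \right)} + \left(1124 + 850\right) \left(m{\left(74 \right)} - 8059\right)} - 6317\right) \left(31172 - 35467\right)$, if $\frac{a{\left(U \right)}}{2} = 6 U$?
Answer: $27131515 - 4295 i \sqrt{15700506} \approx 2.7132 \cdot 10^{7} - 1.7018 \cdot 10^{7} i$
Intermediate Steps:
$m{\left(u \right)} = 32 + u$
$a{\left(U \right)} = 12 U$ ($a{\left(U \right)} = 2 \cdot 6 U = 12 U$)
$\left(\sqrt{a{\left(-107 \right)} + \left(1124 + 850\right) \left(m{\left(74 \right)} - 8059\right)} - 6317\right) \left(31172 - 35467\right) = \left(\sqrt{12 \left(-107\right) + \left(1124 + 850\right) \left(\left(32 + 74\right) - 8059\right)} - 6317\right) \left(31172 - 35467\right) = \left(\sqrt{-1284 + 1974 \left(106 - 8059\right)} - 6317\right) \left(-4295\right) = \left(\sqrt{-1284 + 1974 \left(-7953\right)} - 6317\right) \left(-4295\right) = \left(\sqrt{-1284 - 15699222} - 6317\right) \left(-4295\right) = \left(\sqrt{-15700506} - 6317\right) \left(-4295\right) = \left(i \sqrt{15700506} - 6317\right) \left(-4295\right) = \left(-6317 + i \sqrt{15700506}\right) \left(-4295\right) = 27131515 - 4295 i \sqrt{15700506}$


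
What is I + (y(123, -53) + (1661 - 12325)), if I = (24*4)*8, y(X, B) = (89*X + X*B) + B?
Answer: -5521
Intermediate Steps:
y(X, B) = B + 89*X + B*X (y(X, B) = (89*X + B*X) + B = B + 89*X + B*X)
I = 768 (I = 96*8 = 768)
I + (y(123, -53) + (1661 - 12325)) = 768 + ((-53 + 89*123 - 53*123) + (1661 - 12325)) = 768 + ((-53 + 10947 - 6519) - 10664) = 768 + (4375 - 10664) = 768 - 6289 = -5521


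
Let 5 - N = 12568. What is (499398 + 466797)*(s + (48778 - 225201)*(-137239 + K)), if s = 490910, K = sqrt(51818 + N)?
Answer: 23394099827128365 - 170459020485*sqrt(39255) ≈ 2.3360e+16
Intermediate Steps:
N = -12563 (N = 5 - 1*12568 = 5 - 12568 = -12563)
K = sqrt(39255) (K = sqrt(51818 - 12563) = sqrt(39255) ≈ 198.13)
(499398 + 466797)*(s + (48778 - 225201)*(-137239 + K)) = (499398 + 466797)*(490910 + (48778 - 225201)*(-137239 + sqrt(39255))) = 966195*(490910 - 176423*(-137239 + sqrt(39255))) = 966195*(490910 + (24212116097 - 176423*sqrt(39255))) = 966195*(24212607007 - 176423*sqrt(39255)) = 23394099827128365 - 170459020485*sqrt(39255)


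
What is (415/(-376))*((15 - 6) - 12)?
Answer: 1245/376 ≈ 3.3112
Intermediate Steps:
(415/(-376))*((15 - 6) - 12) = (415*(-1/376))*(9 - 12) = -415/376*(-3) = 1245/376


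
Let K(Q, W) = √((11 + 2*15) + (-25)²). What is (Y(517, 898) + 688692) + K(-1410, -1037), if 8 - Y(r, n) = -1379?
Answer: 690079 + 3*√74 ≈ 6.9011e+5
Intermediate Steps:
Y(r, n) = 1387 (Y(r, n) = 8 - 1*(-1379) = 8 + 1379 = 1387)
K(Q, W) = 3*√74 (K(Q, W) = √((11 + 30) + 625) = √(41 + 625) = √666 = 3*√74)
(Y(517, 898) + 688692) + K(-1410, -1037) = (1387 + 688692) + 3*√74 = 690079 + 3*√74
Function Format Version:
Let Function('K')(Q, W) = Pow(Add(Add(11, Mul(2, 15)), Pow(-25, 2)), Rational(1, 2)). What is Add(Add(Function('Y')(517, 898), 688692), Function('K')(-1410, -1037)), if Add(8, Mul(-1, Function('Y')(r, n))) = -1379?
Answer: Add(690079, Mul(3, Pow(74, Rational(1, 2)))) ≈ 6.9011e+5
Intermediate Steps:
Function('Y')(r, n) = 1387 (Function('Y')(r, n) = Add(8, Mul(-1, -1379)) = Add(8, 1379) = 1387)
Function('K')(Q, W) = Mul(3, Pow(74, Rational(1, 2))) (Function('K')(Q, W) = Pow(Add(Add(11, 30), 625), Rational(1, 2)) = Pow(Add(41, 625), Rational(1, 2)) = Pow(666, Rational(1, 2)) = Mul(3, Pow(74, Rational(1, 2))))
Add(Add(Function('Y')(517, 898), 688692), Function('K')(-1410, -1037)) = Add(Add(1387, 688692), Mul(3, Pow(74, Rational(1, 2)))) = Add(690079, Mul(3, Pow(74, Rational(1, 2))))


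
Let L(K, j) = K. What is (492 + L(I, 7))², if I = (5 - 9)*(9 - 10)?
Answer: 246016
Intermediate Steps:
I = 4 (I = -4*(-1) = 4)
(492 + L(I, 7))² = (492 + 4)² = 496² = 246016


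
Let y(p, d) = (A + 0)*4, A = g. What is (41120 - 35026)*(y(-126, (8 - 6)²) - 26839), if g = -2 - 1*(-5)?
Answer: -163483738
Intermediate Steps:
g = 3 (g = -2 + 5 = 3)
A = 3
y(p, d) = 12 (y(p, d) = (3 + 0)*4 = 3*4 = 12)
(41120 - 35026)*(y(-126, (8 - 6)²) - 26839) = (41120 - 35026)*(12 - 26839) = 6094*(-26827) = -163483738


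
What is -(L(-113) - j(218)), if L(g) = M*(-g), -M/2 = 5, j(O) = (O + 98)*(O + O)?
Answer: 138906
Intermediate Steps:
j(O) = 2*O*(98 + O) (j(O) = (98 + O)*(2*O) = 2*O*(98 + O))
M = -10 (M = -2*5 = -10)
L(g) = 10*g (L(g) = -(-10)*g = 10*g)
-(L(-113) - j(218)) = -(10*(-113) - 2*218*(98 + 218)) = -(-1130 - 2*218*316) = -(-1130 - 1*137776) = -(-1130 - 137776) = -1*(-138906) = 138906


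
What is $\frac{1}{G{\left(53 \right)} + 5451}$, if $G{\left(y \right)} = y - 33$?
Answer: $\frac{1}{5471} \approx 0.00018278$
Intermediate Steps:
$G{\left(y \right)} = -33 + y$
$\frac{1}{G{\left(53 \right)} + 5451} = \frac{1}{\left(-33 + 53\right) + 5451} = \frac{1}{20 + 5451} = \frac{1}{5471}$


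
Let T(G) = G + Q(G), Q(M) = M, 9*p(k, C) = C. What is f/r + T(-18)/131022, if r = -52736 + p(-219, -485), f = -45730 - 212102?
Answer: 16889881934/3458318411 ≈ 4.8838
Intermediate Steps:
p(k, C) = C/9
f = -257832
T(G) = 2*G (T(G) = G + G = 2*G)
r = -475109/9 (r = -52736 + (⅑)*(-485) = -52736 - 485/9 = -475109/9 ≈ -52790.)
f/r + T(-18)/131022 = -257832/(-475109/9) + (2*(-18))/131022 = -257832*(-9/475109) - 36*1/131022 = 2320488/475109 - 2/7279 = 16889881934/3458318411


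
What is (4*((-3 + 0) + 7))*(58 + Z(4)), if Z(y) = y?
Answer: 992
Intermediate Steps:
(4*((-3 + 0) + 7))*(58 + Z(4)) = (4*((-3 + 0) + 7))*(58 + 4) = (4*(-3 + 7))*62 = (4*4)*62 = 16*62 = 992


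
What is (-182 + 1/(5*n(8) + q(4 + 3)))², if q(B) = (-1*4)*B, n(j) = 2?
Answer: 10738729/324 ≈ 33144.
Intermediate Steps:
q(B) = -4*B
(-182 + 1/(5*n(8) + q(4 + 3)))² = (-182 + 1/(5*2 - 4*(4 + 3)))² = (-182 + 1/(10 - 4*7))² = (-182 + 1/(10 - 28))² = (-182 + 1/(-18))² = (-182 - 1/18)² = (-3277/18)² = 10738729/324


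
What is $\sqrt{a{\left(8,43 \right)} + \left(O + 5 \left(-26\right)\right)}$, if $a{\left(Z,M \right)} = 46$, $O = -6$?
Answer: $3 i \sqrt{10} \approx 9.4868 i$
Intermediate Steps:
$\sqrt{a{\left(8,43 \right)} + \left(O + 5 \left(-26\right)\right)} = \sqrt{46 + \left(-6 + 5 \left(-26\right)\right)} = \sqrt{46 - 136} = \sqrt{-90} = 3 i \sqrt{10}$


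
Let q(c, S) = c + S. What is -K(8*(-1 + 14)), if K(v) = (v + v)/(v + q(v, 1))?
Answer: -208/209 ≈ -0.99522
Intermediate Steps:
q(c, S) = S + c
K(v) = 2*v/(1 + 2*v) (K(v) = (v + v)/(v + (1 + v)) = (2*v)/(1 + 2*v) = 2*v/(1 + 2*v))
-K(8*(-1 + 14)) = -2*8*(-1 + 14)/(1 + 2*(8*(-1 + 14))) = -2*8*13/(1 + 2*(8*13)) = -2*104/(1 + 2*104) = -2*104/(1 + 208) = -2*104/209 = -1*208/209 = -208/209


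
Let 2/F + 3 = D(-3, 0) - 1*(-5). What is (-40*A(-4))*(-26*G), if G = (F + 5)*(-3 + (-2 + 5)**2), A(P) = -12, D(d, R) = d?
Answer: -224640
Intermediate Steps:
F = -2 (F = 2/(-3 + (-3 - 1*(-5))) = 2/(-3 + (-3 + 5)) = 2/(-3 + 2) = 2/(-1) = 2*(-1) = -2)
G = 18 (G = (-2 + 5)*(-3 + (-2 + 5)**2) = 3*(-3 + 3**2) = 3*(-3 + 9) = 3*6 = 18)
(-40*A(-4))*(-26*G) = (-40*(-12))*(-26*18) = 480*(-468) = -224640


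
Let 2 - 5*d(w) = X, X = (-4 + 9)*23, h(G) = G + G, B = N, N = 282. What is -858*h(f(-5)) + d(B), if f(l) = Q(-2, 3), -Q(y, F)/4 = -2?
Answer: -68753/5 ≈ -13751.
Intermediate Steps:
Q(y, F) = 8 (Q(y, F) = -4*(-2) = 8)
f(l) = 8
B = 282
h(G) = 2*G
X = 115 (X = 5*23 = 115)
d(w) = -113/5 (d(w) = ⅖ - ⅕*115 = ⅖ - 23 = -113/5)
-858*h(f(-5)) + d(B) = -1716*8 - 113/5 = -858*16 - 113/5 = -13728 - 113/5 = -68753/5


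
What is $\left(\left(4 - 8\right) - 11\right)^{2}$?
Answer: $225$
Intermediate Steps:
$\left(\left(4 - 8\right) - 11\right)^{2} = \left(-4 - 11\right)^{2} = \left(-15\right)^{2} = 225$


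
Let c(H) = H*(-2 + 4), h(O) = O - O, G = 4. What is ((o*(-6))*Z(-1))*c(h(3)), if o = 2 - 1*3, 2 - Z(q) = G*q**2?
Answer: 0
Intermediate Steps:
Z(q) = 2 - 4*q**2
h(O) = 0
o = -1 (o = 2 - 3 = -1)
c(H) = 2*H (c(H) = H*2 = 2*H)
((o*(-6))*Z(-1))*c(h(3)) = ((-1*(-6))*(2 - 4*(-1)**2))*(2*0) = (6*(2 - 4*1))*0 = (6*(2 - 4))*0 = (6*(-2))*0 = -12*0 = 0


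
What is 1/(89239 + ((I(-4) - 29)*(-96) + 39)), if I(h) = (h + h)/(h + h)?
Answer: 1/91966 ≈ 1.0874e-5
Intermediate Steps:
I(h) = 1 (I(h) = (2*h)/((2*h)) = (2*h)*(1/(2*h)) = 1)
1/(89239 + ((I(-4) - 29)*(-96) + 39)) = 1/(89239 + ((1 - 29)*(-96) + 39)) = 1/(89239 + (-28*(-96) + 39)) = 1/(89239 + (2688 + 39)) = 1/(89239 + 2727) = 1/91966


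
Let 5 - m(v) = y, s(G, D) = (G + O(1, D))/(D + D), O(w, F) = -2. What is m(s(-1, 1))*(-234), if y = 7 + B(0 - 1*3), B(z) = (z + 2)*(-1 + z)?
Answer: 1404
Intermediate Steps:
B(z) = (-1 + z)*(2 + z) (B(z) = (2 + z)*(-1 + z) = (-1 + z)*(2 + z))
s(G, D) = (-2 + G)/(2*D) (s(G, D) = (G - 2)/(D + D) = (-2 + G)/((2*D)) = (-2 + G)*(1/(2*D)) = (-2 + G)/(2*D))
y = 11 (y = 7 + (-2 + (0 - 1*3) + (0 - 1*3)²) = 7 + (-2 + (0 - 3) + (0 - 3)²) = 7 + (-2 - 3 + (-3)²) = 7 + (-2 - 3 + 9) = 7 + 4 = 11)
m(v) = -6 (m(v) = 5 - 1*11 = 5 - 11 = -6)
m(s(-1, 1))*(-234) = -6*(-234) = 1404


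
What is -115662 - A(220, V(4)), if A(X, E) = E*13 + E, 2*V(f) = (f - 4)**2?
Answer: -115662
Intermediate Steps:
V(f) = (-4 + f)**2/2 (V(f) = (f - 4)**2/2 = (-4 + f)**2/2)
A(X, E) = 14*E (A(X, E) = 13*E + E = 14*E)
-115662 - A(220, V(4)) = -115662 - 14*(-4 + 4)**2/2 = -115662 - 14*(1/2)*0**2 = -115662 - 14*(1/2)*0 = -115662 - 14*0 = -115662 - 1*0 = -115662 + 0 = -115662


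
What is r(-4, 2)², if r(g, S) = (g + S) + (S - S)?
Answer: 4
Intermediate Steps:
r(g, S) = S + g (r(g, S) = (S + g) + 0 = S + g)
r(-4, 2)² = (2 - 4)² = (-2)² = 4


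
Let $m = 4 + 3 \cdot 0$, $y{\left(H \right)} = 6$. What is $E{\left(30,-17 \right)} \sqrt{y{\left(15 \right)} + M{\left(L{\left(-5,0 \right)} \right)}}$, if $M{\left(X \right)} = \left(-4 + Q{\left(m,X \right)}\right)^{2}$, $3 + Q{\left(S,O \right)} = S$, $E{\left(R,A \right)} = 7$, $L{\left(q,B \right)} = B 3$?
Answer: $7 \sqrt{15} \approx 27.111$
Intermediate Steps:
$L{\left(q,B \right)} = 3 B$
$m = 4$ ($m = 4 + 0 = 4$)
$Q{\left(S,O \right)} = -3 + S$
$M{\left(X \right)} = 9$ ($M{\left(X \right)} = \left(-4 + \left(-3 + 4\right)\right)^{2} = \left(-4 + 1\right)^{2} = \left(-3\right)^{2} = 9$)
$E{\left(30,-17 \right)} \sqrt{y{\left(15 \right)} + M{\left(L{\left(-5,0 \right)} \right)}} = 7 \sqrt{6 + 9} = 7 \sqrt{15}$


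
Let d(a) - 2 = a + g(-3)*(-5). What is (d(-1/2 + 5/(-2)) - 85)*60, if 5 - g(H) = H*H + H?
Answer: -4860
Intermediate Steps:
g(H) = 5 - H - H² (g(H) = 5 - (H*H + H) = 5 - (H² + H) = 5 - (H + H²) = 5 + (-H - H²) = 5 - H - H²)
d(a) = 7 + a (d(a) = 2 + (a + (5 - 1*(-3) - 1*(-3)²)*(-5)) = 2 + (a + (5 + 3 - 1*9)*(-5)) = 2 + (a + (5 + 3 - 9)*(-5)) = 2 + (a - 1*(-5)) = 2 + (a + 5) = 2 + (5 + a) = 7 + a)
(d(-1/2 + 5/(-2)) - 85)*60 = ((7 + (-1/2 + 5/(-2))) - 85)*60 = ((7 + (-1*½ + 5*(-½))) - 85)*60 = ((7 + (-½ - 5/2)) - 85)*60 = ((7 - 3) - 85)*60 = (4 - 85)*60 = -81*60 = -4860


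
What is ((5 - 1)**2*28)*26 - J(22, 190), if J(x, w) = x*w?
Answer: 7468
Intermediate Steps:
J(x, w) = w*x
((5 - 1)**2*28)*26 - J(22, 190) = ((5 - 1)**2*28)*26 - 190*22 = (4**2*28)*26 - 1*4180 = (16*28)*26 - 4180 = 448*26 - 4180 = 11648 - 4180 = 7468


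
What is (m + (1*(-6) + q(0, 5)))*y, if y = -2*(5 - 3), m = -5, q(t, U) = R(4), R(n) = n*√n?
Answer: 12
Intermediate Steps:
R(n) = n^(3/2)
q(t, U) = 8 (q(t, U) = 4^(3/2) = 8)
y = -4 (y = -2*2 = -4)
(m + (1*(-6) + q(0, 5)))*y = (-5 + (1*(-6) + 8))*(-4) = (-5 + (-6 + 8))*(-4) = (-5 + 2)*(-4) = -3*(-4) = 12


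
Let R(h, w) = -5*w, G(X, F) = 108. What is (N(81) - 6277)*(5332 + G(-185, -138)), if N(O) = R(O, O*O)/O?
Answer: -36350080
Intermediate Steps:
N(O) = -5*O (N(O) = (-5*O*O)/O = (-5*O²)/O = -5*O)
(N(81) - 6277)*(5332 + G(-185, -138)) = (-5*81 - 6277)*(5332 + 108) = (-405 - 6277)*5440 = -6682*5440 = -36350080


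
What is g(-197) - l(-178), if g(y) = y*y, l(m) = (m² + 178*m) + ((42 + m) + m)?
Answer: 39123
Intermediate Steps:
l(m) = 42 + m² + 180*m (l(m) = (m² + 178*m) + (42 + 2*m) = 42 + m² + 180*m)
g(y) = y²
g(-197) - l(-178) = (-197)² - (42 + (-178)² + 180*(-178)) = 38809 - (42 + 31684 - 32040) = 38809 - 1*(-314) = 38809 + 314 = 39123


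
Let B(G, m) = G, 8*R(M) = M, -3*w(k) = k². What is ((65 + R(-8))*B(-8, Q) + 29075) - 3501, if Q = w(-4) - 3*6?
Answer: 25062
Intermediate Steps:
w(k) = -k²/3
R(M) = M/8
Q = -70/3 (Q = -⅓*(-4)² - 3*6 = -⅓*16 - 18 = -16/3 - 18 = -70/3 ≈ -23.333)
((65 + R(-8))*B(-8, Q) + 29075) - 3501 = ((65 + (⅛)*(-8))*(-8) + 29075) - 3501 = ((65 - 1)*(-8) + 29075) - 3501 = (64*(-8) + 29075) - 3501 = (-512 + 29075) - 3501 = 28563 - 3501 = 25062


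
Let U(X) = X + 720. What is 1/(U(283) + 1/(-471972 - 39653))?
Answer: 511625/513159874 ≈ 0.00099701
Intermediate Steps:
U(X) = 720 + X
1/(U(283) + 1/(-471972 - 39653)) = 1/((720 + 283) + 1/(-471972 - 39653)) = 1/(1003 + 1/(-511625)) = 1/(1003 - 1/511625) = 1/(513159874/511625) = 511625/513159874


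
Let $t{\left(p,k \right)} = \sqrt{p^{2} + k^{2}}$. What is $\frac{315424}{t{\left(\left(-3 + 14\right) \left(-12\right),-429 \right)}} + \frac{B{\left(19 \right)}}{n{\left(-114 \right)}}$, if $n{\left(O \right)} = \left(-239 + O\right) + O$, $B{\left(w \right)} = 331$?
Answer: $- \frac{331}{467} + \frac{315424 \sqrt{185}}{6105} \approx 702.03$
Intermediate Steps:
$n{\left(O \right)} = -239 + 2 O$
$t{\left(p,k \right)} = \sqrt{k^{2} + p^{2}}$
$\frac{315424}{t{\left(\left(-3 + 14\right) \left(-12\right),-429 \right)}} + \frac{B{\left(19 \right)}}{n{\left(-114 \right)}} = \frac{315424}{\sqrt{\left(-429\right)^{2} + \left(\left(-3 + 14\right) \left(-12\right)\right)^{2}}} + \frac{331}{-239 + 2 \left(-114\right)} = \frac{315424}{\sqrt{184041 + \left(11 \left(-12\right)\right)^{2}}} + \frac{331}{-239 - 228} = \frac{315424}{\sqrt{184041 + \left(-132\right)^{2}}} + \frac{331}{-467} = \frac{315424}{\sqrt{184041 + 17424}} + 331 \left(- \frac{1}{467}\right) = \frac{315424}{\sqrt{201465}} - \frac{331}{467} = \frac{315424}{33 \sqrt{185}} - \frac{331}{467} = 315424 \frac{\sqrt{185}}{6105} - \frac{331}{467} = \frac{315424 \sqrt{185}}{6105} - \frac{331}{467} = - \frac{331}{467} + \frac{315424 \sqrt{185}}{6105}$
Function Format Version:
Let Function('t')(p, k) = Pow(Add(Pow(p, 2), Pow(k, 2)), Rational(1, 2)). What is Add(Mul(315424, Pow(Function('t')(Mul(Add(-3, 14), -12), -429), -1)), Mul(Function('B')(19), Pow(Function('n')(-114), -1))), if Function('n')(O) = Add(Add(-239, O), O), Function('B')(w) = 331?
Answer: Add(Rational(-331, 467), Mul(Rational(315424, 6105), Pow(185, Rational(1, 2)))) ≈ 702.03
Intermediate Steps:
Function('n')(O) = Add(-239, Mul(2, O))
Function('t')(p, k) = Pow(Add(Pow(k, 2), Pow(p, 2)), Rational(1, 2))
Add(Mul(315424, Pow(Function('t')(Mul(Add(-3, 14), -12), -429), -1)), Mul(Function('B')(19), Pow(Function('n')(-114), -1))) = Add(Mul(315424, Pow(Pow(Add(Pow(-429, 2), Pow(Mul(Add(-3, 14), -12), 2)), Rational(1, 2)), -1)), Mul(331, Pow(Add(-239, Mul(2, -114)), -1))) = Add(Mul(315424, Pow(Pow(Add(184041, Pow(Mul(11, -12), 2)), Rational(1, 2)), -1)), Mul(331, Pow(Add(-239, -228), -1))) = Add(Mul(315424, Pow(Pow(Add(184041, Pow(-132, 2)), Rational(1, 2)), -1)), Mul(331, Pow(-467, -1))) = Add(Mul(315424, Pow(Pow(Add(184041, 17424), Rational(1, 2)), -1)), Mul(331, Rational(-1, 467))) = Add(Mul(315424, Pow(Pow(201465, Rational(1, 2)), -1)), Rational(-331, 467)) = Add(Mul(315424, Pow(Mul(33, Pow(185, Rational(1, 2))), -1)), Rational(-331, 467)) = Add(Mul(315424, Mul(Rational(1, 6105), Pow(185, Rational(1, 2)))), Rational(-331, 467)) = Add(Mul(Rational(315424, 6105), Pow(185, Rational(1, 2))), Rational(-331, 467)) = Add(Rational(-331, 467), Mul(Rational(315424, 6105), Pow(185, Rational(1, 2))))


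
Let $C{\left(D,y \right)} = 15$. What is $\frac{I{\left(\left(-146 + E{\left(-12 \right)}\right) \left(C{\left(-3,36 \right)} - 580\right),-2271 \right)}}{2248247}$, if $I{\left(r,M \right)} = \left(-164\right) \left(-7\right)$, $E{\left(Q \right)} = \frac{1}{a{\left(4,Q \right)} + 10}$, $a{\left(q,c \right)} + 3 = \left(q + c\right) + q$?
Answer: $\frac{1148}{2248247} \approx 0.00051062$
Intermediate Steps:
$a{\left(q,c \right)} = -3 + c + 2 q$ ($a{\left(q,c \right)} = -3 + \left(\left(q + c\right) + q\right) = -3 + \left(\left(c + q\right) + q\right) = -3 + \left(c + 2 q\right) = -3 + c + 2 q$)
$E{\left(Q \right)} = \frac{1}{15 + Q}$ ($E{\left(Q \right)} = \frac{1}{\left(-3 + Q + 2 \cdot 4\right) + 10} = \frac{1}{\left(-3 + Q + 8\right) + 10} = \frac{1}{\left(5 + Q\right) + 10} = \frac{1}{15 + Q}$)
$I{\left(r,M \right)} = 1148$
$\frac{I{\left(\left(-146 + E{\left(-12 \right)}\right) \left(C{\left(-3,36 \right)} - 580\right),-2271 \right)}}{2248247} = \frac{1148}{2248247}$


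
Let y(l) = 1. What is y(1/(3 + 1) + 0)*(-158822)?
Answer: -158822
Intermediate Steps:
y(1/(3 + 1) + 0)*(-158822) = 1*(-158822) = -158822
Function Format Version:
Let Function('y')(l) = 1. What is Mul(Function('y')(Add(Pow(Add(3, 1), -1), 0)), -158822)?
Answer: -158822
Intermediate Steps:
Mul(Function('y')(Add(Pow(Add(3, 1), -1), 0)), -158822) = Mul(1, -158822) = -158822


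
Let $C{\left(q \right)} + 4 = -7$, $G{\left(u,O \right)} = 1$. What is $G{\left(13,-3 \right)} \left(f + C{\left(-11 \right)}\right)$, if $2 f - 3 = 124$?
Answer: $\frac{105}{2} \approx 52.5$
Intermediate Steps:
$f = \frac{127}{2}$ ($f = \frac{3}{2} + \frac{1}{2} \cdot 124 = \frac{3}{2} + 62 = \frac{127}{2} \approx 63.5$)
$C{\left(q \right)} = -11$ ($C{\left(q \right)} = -4 - 7 = -11$)
$G{\left(13,-3 \right)} \left(f + C{\left(-11 \right)}\right) = 1 \left(\frac{127}{2} - 11\right) = 1 \cdot \frac{105}{2} = \frac{105}{2}$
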